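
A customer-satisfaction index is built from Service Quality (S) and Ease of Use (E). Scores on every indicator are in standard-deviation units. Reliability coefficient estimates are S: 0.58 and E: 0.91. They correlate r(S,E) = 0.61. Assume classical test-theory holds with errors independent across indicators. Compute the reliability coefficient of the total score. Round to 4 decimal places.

0.8416

Var(S+E) = 2 + 2·[0.61] = 2 + 1.22 = 3.22.
Because errors are independent across components, Cov(Tᵢ,Tⱼ) = Cov(Xᵢ,Xⱼ); the off-diagonal part of the true-score variance is the same as above.
True-score variance = [0.58 + 0.91] + 1.22 = 1.49 + 1.22 = 2.71.
Reliability = 2.71 / 3.22 = 0.8416.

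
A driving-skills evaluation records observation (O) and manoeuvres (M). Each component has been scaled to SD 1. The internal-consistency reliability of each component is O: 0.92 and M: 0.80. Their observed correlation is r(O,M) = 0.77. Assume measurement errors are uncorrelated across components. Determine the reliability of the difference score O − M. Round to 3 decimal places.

Var(O−M) = 1 + 1 − 2·0.77 = 2 − 1.54 = 0.46.
With uncorrelated errors the cross-covariances are all true-score covariance, so they carry over unchanged; only the diagonal terms shrink to ρᵢσᵢ².
True-score variance = [0.92 + 0.80] − 1.54 = 1.72 − 1.54 = 0.18.
Reliability = 0.18 / 0.46 = 0.391.

0.391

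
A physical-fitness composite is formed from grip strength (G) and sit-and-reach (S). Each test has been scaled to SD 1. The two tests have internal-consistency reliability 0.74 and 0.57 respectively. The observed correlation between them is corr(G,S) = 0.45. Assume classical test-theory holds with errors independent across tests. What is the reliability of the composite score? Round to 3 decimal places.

Var(G+S) = 2 + 2·[0.45] = 2 + 0.9 = 2.9.
Under uncorrelated errors the observed covariances equal the true-score covariances, so only the own-variance terms attenuate.
True-score variance = [0.74 + 0.57] + 0.9 = 1.31 + 0.9 = 2.21.
Reliability = 2.21 / 2.9 = 0.762.

0.762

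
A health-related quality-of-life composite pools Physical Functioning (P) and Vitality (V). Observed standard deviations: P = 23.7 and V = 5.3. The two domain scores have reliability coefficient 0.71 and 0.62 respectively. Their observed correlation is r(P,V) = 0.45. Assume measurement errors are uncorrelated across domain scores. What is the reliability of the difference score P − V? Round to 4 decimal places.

0.6359

Var(P−V) = 23.7² + 5.3² − 2·23.7·5.3·0.45 = 589.78 − 113.049 = 476.731.
Because errors are independent across components, Cov(Tᵢ,Tⱼ) = Cov(Xᵢ,Xⱼ); the off-diagonal part of the true-score variance is the same as above.
True-score variance = [23.7²·0.71 + 5.3²·0.62] − 113.049 = 416.216 − 113.049 = 303.167.
Reliability = 303.167 / 476.731 = 0.6359.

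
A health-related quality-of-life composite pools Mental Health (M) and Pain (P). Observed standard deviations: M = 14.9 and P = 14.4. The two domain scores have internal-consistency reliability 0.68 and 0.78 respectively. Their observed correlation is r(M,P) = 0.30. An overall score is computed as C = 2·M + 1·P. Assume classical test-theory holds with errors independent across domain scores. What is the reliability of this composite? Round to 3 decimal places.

0.756

Var(C) = 2²·14.9² + 14.4² + 2·[2·14.9·14.4·0.30] = 1095.4 + 257.472 = 1352.87.
Because errors are independent across components, Cov(Tᵢ,Tⱼ) = Cov(Xᵢ,Xⱼ); the off-diagonal part of the true-score variance is the same as above.
True-score variance = [2²·14.9²·0.68 + 14.4²·0.78] + 257.472 = 765.608 + 257.472 = 1023.08.
Reliability = 1023.08 / 1352.87 = 0.756.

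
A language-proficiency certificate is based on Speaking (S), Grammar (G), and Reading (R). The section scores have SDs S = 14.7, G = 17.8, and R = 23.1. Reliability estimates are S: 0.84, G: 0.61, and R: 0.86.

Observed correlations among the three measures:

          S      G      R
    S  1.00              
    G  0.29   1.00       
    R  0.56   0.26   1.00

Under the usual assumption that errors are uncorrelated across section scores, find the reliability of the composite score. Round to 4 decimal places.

Var(S+G+R) = 14.7² + 17.8² + 23.1² + 2·[14.7·17.8·0.29 + 14.7·23.1·0.56 + 17.8·23.1·0.26] = 1066.54 + 745.895 = 1812.43.
With uncorrelated errors the cross-covariances are all true-score covariance, so they carry over unchanged; only the diagonal terms shrink to ρᵢσᵢ².
True-score variance = [14.7²·0.84 + 17.8²·0.61 + 23.1²·0.86] + 745.895 = 833.693 + 745.895 = 1579.59.
Reliability = 1579.59 / 1812.43 = 0.8715.

0.8715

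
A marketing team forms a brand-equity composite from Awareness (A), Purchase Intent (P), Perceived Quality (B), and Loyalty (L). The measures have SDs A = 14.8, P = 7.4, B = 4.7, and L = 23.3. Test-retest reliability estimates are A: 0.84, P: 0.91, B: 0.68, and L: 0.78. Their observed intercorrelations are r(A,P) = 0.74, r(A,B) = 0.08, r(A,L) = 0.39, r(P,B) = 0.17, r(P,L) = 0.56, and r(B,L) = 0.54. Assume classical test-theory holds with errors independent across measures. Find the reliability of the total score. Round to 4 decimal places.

0.8962

Var(A+P+B+L) = 14.8² + 7.4² + 4.7² + 23.3² + 2·[14.8·7.4·0.74 + 14.8·4.7·0.08 + 14.8·23.3·0.39 + 7.4·4.7·0.17 + 7.4·23.3·0.56 + 4.7·23.3·0.54] = 838.78 + 765.401 = 1604.18.
Because errors are independent across components, Cov(Tᵢ,Tⱼ) = Cov(Xᵢ,Xⱼ); the off-diagonal part of the true-score variance is the same as above.
True-score variance = [14.8²·0.84 + 7.4²·0.91 + 4.7²·0.68 + 23.3²·0.78] + 765.401 = 672.301 + 765.401 = 1437.7.
Reliability = 1437.7 / 1604.18 = 0.8962.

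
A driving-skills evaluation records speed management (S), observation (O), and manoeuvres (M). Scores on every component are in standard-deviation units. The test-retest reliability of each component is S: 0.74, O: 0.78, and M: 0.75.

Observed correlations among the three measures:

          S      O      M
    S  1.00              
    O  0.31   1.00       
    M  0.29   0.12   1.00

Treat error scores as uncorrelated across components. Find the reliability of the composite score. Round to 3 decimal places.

0.836

Var(S+O+M) = 3 + 2·[0.31 + 0.29 + 0.12] = 3 + 1.44 = 4.44.
With uncorrelated errors the cross-covariances are all true-score covariance, so they carry over unchanged; only the diagonal terms shrink to ρᵢσᵢ².
True-score variance = [0.74 + 0.78 + 0.75] + 1.44 = 2.27 + 1.44 = 3.71.
Reliability = 3.71 / 4.44 = 0.836.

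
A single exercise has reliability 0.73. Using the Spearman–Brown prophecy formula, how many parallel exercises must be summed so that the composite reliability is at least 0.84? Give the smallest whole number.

k ≥ ρ*(1−ρ₁)/(ρ₁(1−ρ*)) = 0.84·0.27 / (0.73·0.16) = 1.942.
Smallest integer k = 2.

2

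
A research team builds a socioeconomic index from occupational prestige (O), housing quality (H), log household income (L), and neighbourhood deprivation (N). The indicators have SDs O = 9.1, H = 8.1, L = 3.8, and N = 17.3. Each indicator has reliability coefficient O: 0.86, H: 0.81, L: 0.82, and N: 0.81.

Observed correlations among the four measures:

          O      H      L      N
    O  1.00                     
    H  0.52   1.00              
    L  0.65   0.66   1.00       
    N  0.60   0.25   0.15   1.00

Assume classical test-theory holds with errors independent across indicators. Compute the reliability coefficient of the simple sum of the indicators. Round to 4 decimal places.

Var(O+H+L+N) = 9.1² + 8.1² + 3.8² + 17.3² + 2·[9.1·8.1·0.52 + 9.1·3.8·0.65 + 9.1·17.3·0.60 + 8.1·3.8·0.66 + 8.1·17.3·0.25 + 3.8·17.3·0.15] = 462.15 + 440.945 = 903.095.
Because errors are independent across components, Cov(Tᵢ,Tⱼ) = Cov(Xᵢ,Xⱼ); the off-diagonal part of the true-score variance is the same as above.
True-score variance = [9.1²·0.86 + 8.1²·0.81 + 3.8²·0.82 + 17.3²·0.81] + 440.945 = 378.626 + 440.945 = 819.571.
Reliability = 819.571 / 903.095 = 0.9075.

0.9075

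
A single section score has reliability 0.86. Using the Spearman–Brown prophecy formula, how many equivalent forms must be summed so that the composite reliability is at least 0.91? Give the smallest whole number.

2

k ≥ ρ*(1−ρ₁)/(ρ₁(1−ρ*)) = 0.91·0.14 / (0.86·0.09) = 1.646.
Smallest integer k = 2.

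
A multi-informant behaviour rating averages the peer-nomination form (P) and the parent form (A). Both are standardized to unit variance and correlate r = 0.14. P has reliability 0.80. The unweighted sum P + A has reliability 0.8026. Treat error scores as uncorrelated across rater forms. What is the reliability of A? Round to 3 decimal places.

Var(P+A) = 2 + 2·0.14 = 2.280.
True-score variance = ρ_P + ρ_A + 2·0.14, so 0.8026 = (0.80 + ρ_A + 0.28) / 2.280.
ρ_A = 0.8026·2.280 − 0.80 − 0.28 = 0.750.

0.750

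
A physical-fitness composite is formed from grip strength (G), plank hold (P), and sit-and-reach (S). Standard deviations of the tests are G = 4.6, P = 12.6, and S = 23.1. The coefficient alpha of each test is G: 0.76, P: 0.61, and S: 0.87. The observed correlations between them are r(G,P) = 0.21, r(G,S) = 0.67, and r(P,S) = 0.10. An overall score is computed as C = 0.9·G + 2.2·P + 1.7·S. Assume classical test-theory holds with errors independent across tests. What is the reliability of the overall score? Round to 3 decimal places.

0.821

Var(C) = 0.9²·4.6² + 2.2²·12.6² + 1.7²·23.1² + 2·[1.98·4.6·12.6·0.21 + 1.53·4.6·23.1·0.67 + 3.74·12.6·23.1·0.10] = 2327.67 + 483.767 = 2811.44.
Under uncorrelated errors the observed covariances equal the true-score covariances, so only the own-variance terms attenuate.
True-score variance = [0.9²·4.6²·0.76 + 2.2²·12.6²·0.61 + 1.7²·23.1²·0.87] + 483.767 = 1823.4 + 483.767 = 2307.17.
Reliability = 2307.17 / 2811.44 = 0.821.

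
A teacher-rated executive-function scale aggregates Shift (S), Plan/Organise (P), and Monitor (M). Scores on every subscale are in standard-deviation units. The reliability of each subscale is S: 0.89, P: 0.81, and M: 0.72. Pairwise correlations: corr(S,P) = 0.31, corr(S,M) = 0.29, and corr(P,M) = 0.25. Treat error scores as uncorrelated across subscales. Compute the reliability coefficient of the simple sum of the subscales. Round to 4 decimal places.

0.8766

Var(S+P+M) = 3 + 2·[0.31 + 0.29 + 0.25] = 3 + 1.7 = 4.7.
Because errors are independent across components, Cov(Tᵢ,Tⱼ) = Cov(Xᵢ,Xⱼ); the off-diagonal part of the true-score variance is the same as above.
True-score variance = [0.89 + 0.81 + 0.72] + 1.7 = 2.42 + 1.7 = 4.12.
Reliability = 4.12 / 4.7 = 0.8766.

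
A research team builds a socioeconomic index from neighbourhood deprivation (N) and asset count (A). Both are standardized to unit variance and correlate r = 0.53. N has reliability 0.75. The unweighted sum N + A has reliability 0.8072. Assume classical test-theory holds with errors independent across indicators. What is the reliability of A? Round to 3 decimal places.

Var(N+A) = 2 + 2·0.53 = 3.060.
True-score variance = ρ_N + ρ_A + 2·0.53, so 0.8072 = (0.75 + ρ_A + 1.06) / 3.060.
ρ_A = 0.8072·3.060 − 0.75 − 1.06 = 0.660.

0.660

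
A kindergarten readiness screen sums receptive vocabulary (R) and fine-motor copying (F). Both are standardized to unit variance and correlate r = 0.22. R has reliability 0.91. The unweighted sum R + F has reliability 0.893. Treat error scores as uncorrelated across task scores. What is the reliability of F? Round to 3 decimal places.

0.829

Var(R+F) = 2 + 2·0.22 = 2.440.
True-score variance = ρ_R + ρ_F + 2·0.22, so 0.893 = (0.91 + ρ_F + 0.44) / 2.440.
ρ_F = 0.893·2.440 − 0.91 − 0.44 = 0.829.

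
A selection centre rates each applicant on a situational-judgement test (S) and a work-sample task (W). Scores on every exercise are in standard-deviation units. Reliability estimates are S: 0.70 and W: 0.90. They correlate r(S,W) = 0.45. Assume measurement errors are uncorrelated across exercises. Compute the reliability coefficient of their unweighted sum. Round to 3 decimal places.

0.862

Var(S+W) = 2 + 2·[0.45] = 2 + 0.9 = 2.9.
With uncorrelated errors the cross-covariances are all true-score covariance, so they carry over unchanged; only the diagonal terms shrink to ρᵢσᵢ².
True-score variance = [0.70 + 0.90] + 0.9 = 1.6 + 0.9 = 2.5.
Reliability = 2.5 / 2.9 = 0.862.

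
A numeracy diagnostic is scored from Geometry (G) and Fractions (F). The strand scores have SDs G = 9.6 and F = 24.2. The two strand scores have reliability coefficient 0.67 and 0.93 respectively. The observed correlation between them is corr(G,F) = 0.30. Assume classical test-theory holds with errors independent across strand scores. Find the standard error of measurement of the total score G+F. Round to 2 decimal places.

8.45

Var(total) = 677.8 + 139.392 = 817.192.
True-score variance = 606.392 + 139.392 = 745.784, so reliability = 0.9126.
Error variance = 817.192 − 745.784 = 71.4076; SEM = √71.4076 = 8.45.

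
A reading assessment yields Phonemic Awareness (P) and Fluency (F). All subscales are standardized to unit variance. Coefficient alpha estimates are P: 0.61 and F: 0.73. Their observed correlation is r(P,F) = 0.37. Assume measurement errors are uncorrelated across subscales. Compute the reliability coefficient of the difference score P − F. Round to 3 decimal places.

Var(P−F) = 1 + 1 − 2·0.37 = 2 − 0.74 = 1.26.
Under uncorrelated errors the observed covariances equal the true-score covariances, so only the own-variance terms attenuate.
True-score variance = [0.61 + 0.73] − 0.74 = 1.34 − 0.74 = 0.6.
Reliability = 0.6 / 1.26 = 0.476.

0.476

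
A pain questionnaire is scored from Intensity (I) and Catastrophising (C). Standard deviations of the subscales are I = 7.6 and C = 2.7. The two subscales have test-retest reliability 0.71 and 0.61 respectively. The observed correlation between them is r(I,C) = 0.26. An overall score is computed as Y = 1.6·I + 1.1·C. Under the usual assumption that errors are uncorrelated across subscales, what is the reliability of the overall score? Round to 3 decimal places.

Var(Y) = 1.6²·7.6² + 1.1²·2.7² + 2·[1.76·7.6·2.7·0.26] = 156.687 + 18.7799 = 175.466.
Because errors are independent across components, Cov(Tᵢ,Tⱼ) = Cov(Xᵢ,Xⱼ); the off-diagonal part of the true-score variance is the same as above.
True-score variance = [1.6²·7.6²·0.71 + 1.1²·2.7²·0.61] + 18.7799 = 110.365 + 18.7799 = 129.145.
Reliability = 129.145 / 175.466 = 0.736.

0.736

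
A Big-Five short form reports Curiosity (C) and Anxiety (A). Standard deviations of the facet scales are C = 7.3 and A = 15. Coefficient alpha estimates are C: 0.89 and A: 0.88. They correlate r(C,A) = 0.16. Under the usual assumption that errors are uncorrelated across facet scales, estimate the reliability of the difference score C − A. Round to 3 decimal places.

0.865

Var(C−A) = 7.3² + 15² − 2·7.3·15·0.16 = 278.29 − 35.04 = 243.25.
With uncorrelated errors the cross-covariances are all true-score covariance, so they carry over unchanged; only the diagonal terms shrink to ρᵢσᵢ².
True-score variance = [7.3²·0.89 + 15²·0.88] − 35.04 = 245.428 − 35.04 = 210.388.
Reliability = 210.388 / 243.25 = 0.865.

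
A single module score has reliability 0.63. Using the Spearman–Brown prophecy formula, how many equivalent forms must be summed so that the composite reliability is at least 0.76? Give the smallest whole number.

2

k ≥ ρ*(1−ρ₁)/(ρ₁(1−ρ*)) = 0.76·0.37 / (0.63·0.24) = 1.860.
Smallest integer k = 2.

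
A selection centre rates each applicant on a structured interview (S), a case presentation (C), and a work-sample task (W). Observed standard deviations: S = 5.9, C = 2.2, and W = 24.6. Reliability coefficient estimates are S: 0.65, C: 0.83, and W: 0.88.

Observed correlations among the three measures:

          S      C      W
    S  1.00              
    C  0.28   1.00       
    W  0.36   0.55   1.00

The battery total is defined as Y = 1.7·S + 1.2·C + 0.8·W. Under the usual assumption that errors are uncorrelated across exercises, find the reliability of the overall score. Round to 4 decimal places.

0.8831

Var(Y) = 1.7²·5.9² + 1.2²·2.2² + 0.8²·24.6² + 2·[2.04·5.9·2.2·0.28 + 1.36·5.9·24.6·0.36 + 0.96·2.2·24.6·0.55] = 494.873 + 214.1 = 708.973.
Under uncorrelated errors the observed covariances equal the true-score covariances, so only the own-variance terms attenuate.
True-score variance = [1.7²·5.9²·0.65 + 1.2²·2.2²·0.83 + 0.8²·24.6²·0.88] + 214.1 = 412.001 + 214.1 = 626.102.
Reliability = 626.102 / 708.973 = 0.8831.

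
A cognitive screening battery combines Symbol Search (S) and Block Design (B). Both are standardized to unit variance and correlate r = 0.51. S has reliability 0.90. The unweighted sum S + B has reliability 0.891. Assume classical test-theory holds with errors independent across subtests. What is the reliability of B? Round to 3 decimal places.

Var(S+B) = 2 + 2·0.51 = 3.020.
True-score variance = ρ_S + ρ_B + 2·0.51, so 0.891 = (0.90 + ρ_B + 1.02) / 3.020.
ρ_B = 0.891·3.020 − 0.90 − 1.02 = 0.771.

0.771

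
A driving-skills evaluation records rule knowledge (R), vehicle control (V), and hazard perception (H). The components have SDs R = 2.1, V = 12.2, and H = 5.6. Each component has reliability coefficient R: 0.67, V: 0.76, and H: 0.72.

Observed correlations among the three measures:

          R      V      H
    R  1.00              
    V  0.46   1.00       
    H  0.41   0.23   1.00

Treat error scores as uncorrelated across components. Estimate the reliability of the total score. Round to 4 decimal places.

0.8156

Var(R+V+H) = 2.1² + 12.2² + 5.6² + 2·[2.1·12.2·0.46 + 2.1·5.6·0.41 + 12.2·5.6·0.23] = 184.61 + 64.6408 = 249.251.
Under uncorrelated errors the observed covariances equal the true-score covariances, so only the own-variance terms attenuate.
True-score variance = [2.1²·0.67 + 12.2²·0.76 + 5.6²·0.72] + 64.6408 = 138.652 + 64.6408 = 203.293.
Reliability = 203.293 / 249.251 = 0.8156.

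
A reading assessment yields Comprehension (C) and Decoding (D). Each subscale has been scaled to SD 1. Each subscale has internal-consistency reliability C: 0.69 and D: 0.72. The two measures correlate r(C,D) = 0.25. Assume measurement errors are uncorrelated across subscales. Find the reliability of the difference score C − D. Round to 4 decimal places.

0.6067

Var(C−D) = 1 + 1 − 2·0.25 = 2 − 0.5 = 1.5.
With uncorrelated errors the cross-covariances are all true-score covariance, so they carry over unchanged; only the diagonal terms shrink to ρᵢσᵢ².
True-score variance = [0.69 + 0.72] − 0.5 = 1.41 − 0.5 = 0.91.
Reliability = 0.91 / 1.5 = 0.6067.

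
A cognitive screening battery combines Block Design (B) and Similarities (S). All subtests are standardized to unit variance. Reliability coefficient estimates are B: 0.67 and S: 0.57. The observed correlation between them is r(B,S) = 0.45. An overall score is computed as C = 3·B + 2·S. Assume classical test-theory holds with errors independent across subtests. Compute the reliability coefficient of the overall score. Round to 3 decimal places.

Var(C) = 3² + 2² + 2·[6·0.45] = 13 + 5.4 = 18.4.
Under uncorrelated errors the observed covariances equal the true-score covariances, so only the own-variance terms attenuate.
True-score variance = [3²·0.67 + 2²·0.57] + 5.4 = 8.31 + 5.4 = 13.71.
Reliability = 13.71 / 18.4 = 0.745.

0.745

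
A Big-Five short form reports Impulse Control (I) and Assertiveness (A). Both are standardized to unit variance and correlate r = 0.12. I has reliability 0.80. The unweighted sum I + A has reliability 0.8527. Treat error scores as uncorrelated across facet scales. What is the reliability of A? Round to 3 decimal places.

Var(I+A) = 2 + 2·0.12 = 2.240.
True-score variance = ρ_I + ρ_A + 2·0.12, so 0.8527 = (0.80 + ρ_A + 0.24) / 2.240.
ρ_A = 0.8527·2.240 − 0.80 − 0.24 = 0.870.

0.870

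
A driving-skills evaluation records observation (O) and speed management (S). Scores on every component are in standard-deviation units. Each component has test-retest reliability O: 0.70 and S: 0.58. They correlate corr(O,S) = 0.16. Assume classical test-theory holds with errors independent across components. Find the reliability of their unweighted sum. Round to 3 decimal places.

Var(O+S) = 2 + 2·[0.16] = 2 + 0.32 = 2.32.
Because errors are independent across components, Cov(Tᵢ,Tⱼ) = Cov(Xᵢ,Xⱼ); the off-diagonal part of the true-score variance is the same as above.
True-score variance = [0.70 + 0.58] + 0.32 = 1.28 + 0.32 = 1.6.
Reliability = 1.6 / 2.32 = 0.690.

0.690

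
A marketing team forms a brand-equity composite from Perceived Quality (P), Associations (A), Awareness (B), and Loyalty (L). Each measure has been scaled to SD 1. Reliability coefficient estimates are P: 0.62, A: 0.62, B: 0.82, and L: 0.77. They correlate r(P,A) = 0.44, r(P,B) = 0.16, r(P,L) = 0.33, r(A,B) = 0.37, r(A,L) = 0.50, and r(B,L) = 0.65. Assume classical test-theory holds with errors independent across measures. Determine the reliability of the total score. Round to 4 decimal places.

0.8685

Var(P+A+B+L) = 4 + 2·[0.44 + 0.16 + 0.33 + 0.37 + 0.50 + 0.65] = 4 + 4.9 = 8.9.
With uncorrelated errors the cross-covariances are all true-score covariance, so they carry over unchanged; only the diagonal terms shrink to ρᵢσᵢ².
True-score variance = [0.62 + 0.62 + 0.82 + 0.77] + 4.9 = 2.83 + 4.9 = 7.73.
Reliability = 7.73 / 8.9 = 0.8685.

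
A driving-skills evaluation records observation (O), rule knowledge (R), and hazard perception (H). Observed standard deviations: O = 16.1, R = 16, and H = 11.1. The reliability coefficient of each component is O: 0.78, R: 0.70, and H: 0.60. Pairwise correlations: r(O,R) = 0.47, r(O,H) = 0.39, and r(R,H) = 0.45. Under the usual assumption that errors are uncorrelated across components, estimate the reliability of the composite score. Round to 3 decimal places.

Var(O+R+H) = 16.1² + 16² + 11.1² + 2·[16.1·16·0.47 + 16.1·11.1·0.39 + 16·11.1·0.45] = 638.42 + 541.378 = 1179.8.
With uncorrelated errors the cross-covariances are all true-score covariance, so they carry over unchanged; only the diagonal terms shrink to ρᵢσᵢ².
True-score variance = [16.1²·0.78 + 16²·0.70 + 11.1²·0.60] + 541.378 = 455.31 + 541.378 = 996.688.
Reliability = 996.688 / 1179.8 = 0.845.

0.845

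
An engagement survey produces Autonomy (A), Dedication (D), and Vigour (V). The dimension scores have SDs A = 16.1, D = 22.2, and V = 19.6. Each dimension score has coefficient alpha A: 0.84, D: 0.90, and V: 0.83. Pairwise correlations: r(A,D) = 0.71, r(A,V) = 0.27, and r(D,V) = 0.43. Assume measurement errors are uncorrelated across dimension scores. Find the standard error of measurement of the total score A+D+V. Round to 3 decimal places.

12.493

Var(total) = 1136.21 + 1052.14 = 2188.35.
True-score variance = 980.145 + 1052.14 = 2032.29, so reliability = 0.9287.
Error variance = 2188.35 − 2032.29 = 156.065; SEM = √156.065 = 12.493.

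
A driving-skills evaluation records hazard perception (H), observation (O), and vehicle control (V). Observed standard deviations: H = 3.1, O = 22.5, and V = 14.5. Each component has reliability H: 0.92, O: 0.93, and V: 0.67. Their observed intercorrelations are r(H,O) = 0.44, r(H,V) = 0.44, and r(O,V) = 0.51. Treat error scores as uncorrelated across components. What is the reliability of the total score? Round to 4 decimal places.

Var(H+O+V) = 3.1² + 22.5² + 14.5² + 2·[3.1·22.5·0.44 + 3.1·14.5·0.44 + 22.5·14.5·0.51] = 726.11 + 433.711 = 1159.82.
Because errors are independent across components, Cov(Tᵢ,Tⱼ) = Cov(Xᵢ,Xⱼ); the off-diagonal part of the true-score variance is the same as above.
True-score variance = [3.1²·0.92 + 22.5²·0.93 + 14.5²·0.67] + 433.711 = 620.521 + 433.711 = 1054.23.
Reliability = 1054.23 / 1159.82 = 0.9090.

0.9090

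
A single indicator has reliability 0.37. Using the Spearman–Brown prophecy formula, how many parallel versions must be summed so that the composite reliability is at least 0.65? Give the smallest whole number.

4

k ≥ ρ*(1−ρ₁)/(ρ₁(1−ρ*)) = 0.65·0.63 / (0.37·0.35) = 3.162.
Smallest integer k = 4.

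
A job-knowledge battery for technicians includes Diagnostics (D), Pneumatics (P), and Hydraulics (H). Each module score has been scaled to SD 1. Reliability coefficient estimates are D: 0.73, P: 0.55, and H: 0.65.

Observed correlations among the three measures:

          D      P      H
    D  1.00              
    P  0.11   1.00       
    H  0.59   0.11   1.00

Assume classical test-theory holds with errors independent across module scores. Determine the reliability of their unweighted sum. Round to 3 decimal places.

0.768

Var(D+P+H) = 3 + 2·[0.11 + 0.59 + 0.11] = 3 + 1.62 = 4.62.
Because errors are independent across components, Cov(Tᵢ,Tⱼ) = Cov(Xᵢ,Xⱼ); the off-diagonal part of the true-score variance is the same as above.
True-score variance = [0.73 + 0.55 + 0.65] + 1.62 = 1.93 + 1.62 = 3.55.
Reliability = 3.55 / 4.62 = 0.768.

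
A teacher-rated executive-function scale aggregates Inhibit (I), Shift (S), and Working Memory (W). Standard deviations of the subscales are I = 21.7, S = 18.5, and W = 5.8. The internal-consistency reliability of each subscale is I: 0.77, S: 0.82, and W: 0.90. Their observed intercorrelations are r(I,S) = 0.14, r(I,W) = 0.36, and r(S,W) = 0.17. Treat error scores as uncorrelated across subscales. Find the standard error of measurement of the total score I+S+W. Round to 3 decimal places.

13.163

Var(total) = 846.78 + 239.507 = 1086.29.
True-score variance = 673.506 + 239.507 = 913.014, so reliability = 0.8405.
Error variance = 1086.29 − 913.014 = 173.274; SEM = √173.274 = 13.163.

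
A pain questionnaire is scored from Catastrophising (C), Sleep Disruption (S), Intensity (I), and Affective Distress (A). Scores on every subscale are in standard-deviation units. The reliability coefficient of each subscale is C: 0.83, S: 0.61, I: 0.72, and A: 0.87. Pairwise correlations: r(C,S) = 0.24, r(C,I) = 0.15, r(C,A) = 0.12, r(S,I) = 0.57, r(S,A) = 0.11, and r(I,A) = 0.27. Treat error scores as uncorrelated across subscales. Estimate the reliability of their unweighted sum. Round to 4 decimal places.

0.8598

Var(C+S+I+A) = 4 + 2·[0.24 + 0.15 + 0.12 + 0.57 + 0.11 + 0.27] = 4 + 2.92 = 6.92.
Under uncorrelated errors the observed covariances equal the true-score covariances, so only the own-variance terms attenuate.
True-score variance = [0.83 + 0.61 + 0.72 + 0.87] + 2.92 = 3.03 + 2.92 = 5.95.
Reliability = 5.95 / 6.92 = 0.8598.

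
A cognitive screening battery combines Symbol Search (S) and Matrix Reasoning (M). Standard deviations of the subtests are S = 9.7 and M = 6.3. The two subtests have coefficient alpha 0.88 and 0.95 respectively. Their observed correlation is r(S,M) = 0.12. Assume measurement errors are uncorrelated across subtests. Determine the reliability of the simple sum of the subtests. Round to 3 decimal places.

Var(S+M) = 9.7² + 6.3² + 2·[9.7·6.3·0.12] = 133.78 + 14.6664 = 148.446.
Because errors are independent across components, Cov(Tᵢ,Tⱼ) = Cov(Xᵢ,Xⱼ); the off-diagonal part of the true-score variance is the same as above.
True-score variance = [9.7²·0.88 + 6.3²·0.95] + 14.6664 = 120.505 + 14.6664 = 135.171.
Reliability = 135.171 / 148.446 = 0.911.

0.911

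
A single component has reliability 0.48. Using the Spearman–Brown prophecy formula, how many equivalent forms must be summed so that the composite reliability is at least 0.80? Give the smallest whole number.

k ≥ ρ*(1−ρ₁)/(ρ₁(1−ρ*)) = 0.80·0.52 / (0.48·0.20) = 4.333.
Smallest integer k = 5.

5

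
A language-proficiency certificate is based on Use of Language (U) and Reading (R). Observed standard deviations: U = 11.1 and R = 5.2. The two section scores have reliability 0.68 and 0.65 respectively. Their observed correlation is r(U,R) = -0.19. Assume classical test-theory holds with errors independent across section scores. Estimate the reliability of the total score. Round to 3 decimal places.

Var(U+R) = 11.1² + 5.2² + 2·[11.1·5.2·(-0.19)] = 150.25 − 21.9336 = 128.316.
Because errors are independent across components, Cov(Tᵢ,Tⱼ) = Cov(Xᵢ,Xⱼ); the off-diagonal part of the true-score variance is the same as above.
True-score variance = [11.1²·0.68 + 5.2²·0.65] − 21.9336 = 101.359 − 21.9336 = 79.4252.
Reliability = 79.4252 / 128.316 = 0.619.

0.619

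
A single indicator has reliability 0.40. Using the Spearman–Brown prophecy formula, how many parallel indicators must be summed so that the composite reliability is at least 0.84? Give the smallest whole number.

8

k ≥ ρ*(1−ρ₁)/(ρ₁(1−ρ*)) = 0.84·0.60 / (0.40·0.16) = 7.875.
Smallest integer k = 8.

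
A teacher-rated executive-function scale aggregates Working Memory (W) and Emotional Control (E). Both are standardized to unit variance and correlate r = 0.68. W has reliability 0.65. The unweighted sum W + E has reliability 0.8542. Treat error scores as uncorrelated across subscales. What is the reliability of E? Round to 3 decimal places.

Var(W+E) = 2 + 2·0.68 = 3.360.
True-score variance = ρ_W + ρ_E + 2·0.68, so 0.8542 = (0.65 + ρ_E + 1.36) / 3.360.
ρ_E = 0.8542·3.360 − 0.65 − 1.36 = 0.860.

0.860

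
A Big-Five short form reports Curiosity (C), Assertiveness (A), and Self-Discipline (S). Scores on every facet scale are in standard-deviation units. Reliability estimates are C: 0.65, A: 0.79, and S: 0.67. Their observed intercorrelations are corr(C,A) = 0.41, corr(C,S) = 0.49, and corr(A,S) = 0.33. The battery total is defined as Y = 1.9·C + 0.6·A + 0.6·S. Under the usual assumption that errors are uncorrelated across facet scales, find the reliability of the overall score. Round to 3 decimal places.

Var(Y) = 1.9² + 0.6² + 0.6² + 2·[1.14·0.41 + 1.14·0.49 + 0.36·0.33] = 4.33 + 2.2896 = 6.6196.
Because errors are independent across components, Cov(Tᵢ,Tⱼ) = Cov(Xᵢ,Xⱼ); the off-diagonal part of the true-score variance is the same as above.
True-score variance = [1.9²·0.65 + 0.6²·0.79 + 0.6²·0.67] + 2.2896 = 2.8721 + 2.2896 = 5.1617.
Reliability = 5.1617 / 6.6196 = 0.780.

0.780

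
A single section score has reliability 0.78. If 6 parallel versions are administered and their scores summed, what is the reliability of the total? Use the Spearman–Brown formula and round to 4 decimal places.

ρ_k = kρ / (1 + (k−1)ρ) = 6·0.78 / (1 + 5·0.78) = 4.680 / 4.900 = 0.9551.

0.9551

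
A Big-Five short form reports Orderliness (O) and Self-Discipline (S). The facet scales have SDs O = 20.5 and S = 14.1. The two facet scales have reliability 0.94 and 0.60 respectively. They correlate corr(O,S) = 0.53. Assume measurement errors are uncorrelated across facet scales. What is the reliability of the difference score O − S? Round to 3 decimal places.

0.665

Var(O−S) = 20.5² + 14.1² − 2·20.5·14.1·0.53 = 619.06 − 306.393 = 312.667.
With uncorrelated errors the cross-covariances are all true-score covariance, so they carry over unchanged; only the diagonal terms shrink to ρᵢσᵢ².
True-score variance = [20.5²·0.94 + 14.1²·0.60] − 306.393 = 514.321 − 306.393 = 207.928.
Reliability = 207.928 / 312.667 = 0.665.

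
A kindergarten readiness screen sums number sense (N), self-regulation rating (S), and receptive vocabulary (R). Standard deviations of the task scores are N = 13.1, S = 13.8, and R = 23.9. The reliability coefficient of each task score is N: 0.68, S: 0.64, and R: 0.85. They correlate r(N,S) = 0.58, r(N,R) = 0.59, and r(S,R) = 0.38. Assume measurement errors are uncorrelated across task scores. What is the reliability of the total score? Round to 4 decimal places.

0.8814

Var(N+S+R) = 13.1² + 13.8² + 23.9² + 2·[13.1·13.8·0.58 + 13.1·23.9·0.59 + 13.8·23.9·0.38] = 933.26 + 829.814 = 1763.07.
Under uncorrelated errors the observed covariances equal the true-score covariances, so only the own-variance terms attenuate.
True-score variance = [13.1²·0.68 + 13.8²·0.64 + 23.9²·0.85] + 829.814 = 724.105 + 829.814 = 1553.92.
Reliability = 1553.92 / 1763.07 = 0.8814.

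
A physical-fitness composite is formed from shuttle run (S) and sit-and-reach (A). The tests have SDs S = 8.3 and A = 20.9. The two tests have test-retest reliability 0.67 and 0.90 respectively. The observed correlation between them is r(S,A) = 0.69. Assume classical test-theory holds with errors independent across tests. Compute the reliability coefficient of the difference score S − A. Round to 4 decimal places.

Var(S−A) = 8.3² + 20.9² − 2·8.3·20.9·0.69 = 505.7 − 239.389 = 266.311.
Under uncorrelated errors the observed covariances equal the true-score covariances, so only the own-variance terms attenuate.
True-score variance = [8.3²·0.67 + 20.9²·0.90] − 239.389 = 439.285 − 239.389 = 199.897.
Reliability = 199.897 / 266.311 = 0.7506.

0.7506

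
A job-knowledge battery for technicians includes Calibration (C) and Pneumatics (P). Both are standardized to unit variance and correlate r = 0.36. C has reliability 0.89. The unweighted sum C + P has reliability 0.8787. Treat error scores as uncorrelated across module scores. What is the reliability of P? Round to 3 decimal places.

0.780

Var(C+P) = 2 + 2·0.36 = 2.720.
True-score variance = ρ_C + ρ_P + 2·0.36, so 0.8787 = (0.89 + ρ_P + 0.72) / 2.720.
ρ_P = 0.8787·2.720 − 0.89 − 0.72 = 0.780.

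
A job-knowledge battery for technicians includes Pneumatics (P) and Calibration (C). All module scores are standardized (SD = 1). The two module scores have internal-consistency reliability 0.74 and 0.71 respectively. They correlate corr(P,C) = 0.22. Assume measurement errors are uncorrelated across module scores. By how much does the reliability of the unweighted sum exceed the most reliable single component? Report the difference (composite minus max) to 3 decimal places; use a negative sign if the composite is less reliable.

Var(sum) = 2 + 0.44 = 2.44; true-score variance = 1.45 + 0.44 = 1.89; composite reliability = 0.7746.
Max component reliability = 0.7400.
Difference = 0.7746 − 0.7400 = 0.035.

0.035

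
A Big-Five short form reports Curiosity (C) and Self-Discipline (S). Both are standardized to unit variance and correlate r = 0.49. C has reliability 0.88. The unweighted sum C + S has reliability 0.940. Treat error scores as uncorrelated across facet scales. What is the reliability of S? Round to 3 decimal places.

Var(C+S) = 2 + 2·0.49 = 2.980.
True-score variance = ρ_C + ρ_S + 2·0.49, so 0.940 = (0.88 + ρ_S + 0.98) / 2.980.
ρ_S = 0.940·2.980 − 0.88 − 0.98 = 0.941.

0.941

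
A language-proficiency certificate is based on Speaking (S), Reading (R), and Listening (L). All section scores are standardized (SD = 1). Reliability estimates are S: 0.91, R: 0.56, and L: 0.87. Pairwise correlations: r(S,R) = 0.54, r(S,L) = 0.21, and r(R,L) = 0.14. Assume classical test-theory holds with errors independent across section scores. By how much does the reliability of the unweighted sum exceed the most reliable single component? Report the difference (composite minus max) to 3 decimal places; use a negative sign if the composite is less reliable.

-0.048

Var(sum) = 3 + 1.78 = 4.78; true-score variance = 2.34 + 1.78 = 4.12; composite reliability = 0.8619.
Max component reliability = 0.9100.
Difference = 0.8619 − 0.9100 = -0.048.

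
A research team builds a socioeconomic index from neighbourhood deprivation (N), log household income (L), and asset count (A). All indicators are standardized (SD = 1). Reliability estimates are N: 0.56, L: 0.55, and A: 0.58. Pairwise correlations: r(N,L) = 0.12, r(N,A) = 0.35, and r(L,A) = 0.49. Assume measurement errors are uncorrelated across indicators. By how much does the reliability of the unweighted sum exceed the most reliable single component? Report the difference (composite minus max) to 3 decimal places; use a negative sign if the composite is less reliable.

0.154

Var(sum) = 3 + 1.92 = 4.92; true-score variance = 1.69 + 1.92 = 3.61; composite reliability = 0.7337.
Max component reliability = 0.5800.
Difference = 0.7337 − 0.5800 = 0.154.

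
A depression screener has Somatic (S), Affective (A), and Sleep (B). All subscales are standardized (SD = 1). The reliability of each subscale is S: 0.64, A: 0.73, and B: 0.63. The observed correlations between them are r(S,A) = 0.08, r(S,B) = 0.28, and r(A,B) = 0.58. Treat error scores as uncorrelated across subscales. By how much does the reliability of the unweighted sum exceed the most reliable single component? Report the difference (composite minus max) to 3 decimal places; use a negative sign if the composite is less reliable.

0.065

Var(sum) = 3 + 1.88 = 4.88; true-score variance = 2 + 1.88 = 3.88; composite reliability = 0.7951.
Max component reliability = 0.7300.
Difference = 0.7951 − 0.7300 = 0.065.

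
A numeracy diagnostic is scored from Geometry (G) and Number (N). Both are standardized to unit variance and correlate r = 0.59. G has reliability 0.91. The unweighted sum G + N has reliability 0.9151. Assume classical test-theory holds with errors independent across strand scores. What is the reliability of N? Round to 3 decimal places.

0.820

Var(G+N) = 2 + 2·0.59 = 3.180.
True-score variance = ρ_G + ρ_N + 2·0.59, so 0.9151 = (0.91 + ρ_N + 1.18) / 3.180.
ρ_N = 0.9151·3.180 − 0.91 − 1.18 = 0.820.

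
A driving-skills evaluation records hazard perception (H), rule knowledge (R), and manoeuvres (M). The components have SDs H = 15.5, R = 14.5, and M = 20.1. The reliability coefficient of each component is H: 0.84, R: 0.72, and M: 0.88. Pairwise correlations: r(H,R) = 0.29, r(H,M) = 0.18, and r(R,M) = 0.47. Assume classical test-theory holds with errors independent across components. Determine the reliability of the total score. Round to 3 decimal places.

Var(H+R+M) = 15.5² + 14.5² + 20.1² + 2·[15.5·14.5·0.29 + 15.5·20.1·0.18 + 14.5·20.1·0.47] = 854.51 + 516.476 = 1370.99.
With uncorrelated errors the cross-covariances are all true-score covariance, so they carry over unchanged; only the diagonal terms shrink to ρᵢσᵢ².
True-score variance = [15.5²·0.84 + 14.5²·0.72 + 20.1²·0.88] + 516.476 = 708.719 + 516.476 = 1225.19.
Reliability = 1225.19 / 1370.99 = 0.894.

0.894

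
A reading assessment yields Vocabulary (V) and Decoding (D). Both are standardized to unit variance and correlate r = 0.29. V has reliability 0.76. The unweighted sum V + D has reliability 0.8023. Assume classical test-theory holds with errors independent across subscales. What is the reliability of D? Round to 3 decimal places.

Var(V+D) = 2 + 2·0.29 = 2.580.
True-score variance = ρ_V + ρ_D + 2·0.29, so 0.8023 = (0.76 + ρ_D + 0.58) / 2.580.
ρ_D = 0.8023·2.580 − 0.76 − 0.58 = 0.730.

0.730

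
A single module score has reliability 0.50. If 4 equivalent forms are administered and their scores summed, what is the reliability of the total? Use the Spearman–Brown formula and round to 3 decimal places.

ρ_k = kρ / (1 + (k−1)ρ) = 4·0.50 / (1 + 3·0.50) = 2.000 / 2.500 = 0.800.

0.800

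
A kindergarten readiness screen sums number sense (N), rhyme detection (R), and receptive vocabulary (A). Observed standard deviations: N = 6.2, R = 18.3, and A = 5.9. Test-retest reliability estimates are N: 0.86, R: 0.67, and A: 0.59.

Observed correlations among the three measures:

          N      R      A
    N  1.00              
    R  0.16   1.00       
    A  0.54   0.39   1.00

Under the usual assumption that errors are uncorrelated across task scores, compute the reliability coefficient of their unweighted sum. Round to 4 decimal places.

0.7709

Var(N+R+A) = 6.2² + 18.3² + 5.9² + 2·[6.2·18.3·0.16 + 6.2·5.9·0.54 + 18.3·5.9·0.39] = 408.14 + 160.03 = 568.17.
With uncorrelated errors the cross-covariances are all true-score covariance, so they carry over unchanged; only the diagonal terms shrink to ρᵢσᵢ².
True-score variance = [6.2²·0.86 + 18.3²·0.67 + 5.9²·0.59] + 160.03 = 277.973 + 160.03 = 438.003.
Reliability = 438.003 / 568.17 = 0.7709.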